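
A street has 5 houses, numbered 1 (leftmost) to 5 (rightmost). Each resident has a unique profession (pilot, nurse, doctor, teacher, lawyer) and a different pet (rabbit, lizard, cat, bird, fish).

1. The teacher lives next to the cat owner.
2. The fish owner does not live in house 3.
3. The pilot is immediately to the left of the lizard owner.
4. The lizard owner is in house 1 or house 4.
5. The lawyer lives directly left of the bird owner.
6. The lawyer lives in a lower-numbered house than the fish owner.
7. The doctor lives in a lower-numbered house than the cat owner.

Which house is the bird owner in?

2

From clue 4, the lizard owner must be in house 4.
So house 1 gets rabbit for pet.
Clue 3 places the pilot in house 3.
House 5's profession must be nurse (nothing else left).
The fish owner is narrowed to house 2 or 5; consider each.
Placing it in house 2 leads to a contradiction, so it's in house 5.
House 4's profession must be teacher (nothing else left).
Clue 1: the cat owner is in house 3.
So house 2 gets bird for pet.
From clue 5, the lawyer must be in house 1.
So house 2 gets doctor for profession.
So: house 1 = lawyer/rabbit, house 2 = doctor/bird, house 3 = pilot/cat, house 4 = teacher/lizard, house 5 = nurse/fish.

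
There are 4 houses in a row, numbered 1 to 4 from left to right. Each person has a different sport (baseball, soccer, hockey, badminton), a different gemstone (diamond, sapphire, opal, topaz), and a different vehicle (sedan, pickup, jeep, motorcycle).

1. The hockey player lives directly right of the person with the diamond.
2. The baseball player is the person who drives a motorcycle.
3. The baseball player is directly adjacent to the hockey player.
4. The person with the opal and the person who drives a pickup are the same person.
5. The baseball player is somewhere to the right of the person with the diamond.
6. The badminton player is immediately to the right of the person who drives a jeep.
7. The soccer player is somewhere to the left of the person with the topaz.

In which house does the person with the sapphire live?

1

That leaves soccer as the sport for house 1.
The badminton player is narrowed to house 2 or 3 or 4; consider each.
Placing it in house 3 and house 4 leads to a contradiction, so it's in house 2.
From clue 6, the person who drives a jeep must be in house 1.
That leaves sapphire as the gemstone for house 1.
The baseball player is narrowed to house 3 or 4; consider each.
Placing it in house 3 leads to a contradiction, so it's in house 4.
From clue 2, the person who drives a motorcycle must be in house 4.
The hockey player is in house 3 (clue 3).
From clue 1, the person with the diamond must be in house 2.
The only gemstone still possible for house 3 is opal.
The only gemstone still possible for house 4 is topaz.
Clue 4 places the person who drives a pickup in house 3.
So house 2 gets sedan for vehicle.
So: house 1 = soccer/sapphire/jeep, house 2 = badminton/diamond/sedan, house 3 = hockey/opal/pickup, house 4 = baseball/topaz/motorcycle.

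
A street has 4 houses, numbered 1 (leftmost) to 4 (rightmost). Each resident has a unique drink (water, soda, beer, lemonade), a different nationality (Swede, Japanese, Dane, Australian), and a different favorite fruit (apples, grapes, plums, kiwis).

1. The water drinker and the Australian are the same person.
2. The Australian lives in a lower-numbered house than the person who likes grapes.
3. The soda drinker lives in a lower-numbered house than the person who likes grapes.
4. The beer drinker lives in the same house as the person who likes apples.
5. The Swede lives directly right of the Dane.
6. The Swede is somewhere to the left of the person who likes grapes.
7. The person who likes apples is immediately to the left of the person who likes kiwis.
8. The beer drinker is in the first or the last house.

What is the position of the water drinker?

That leaves Japanese as the nationality for house 4.
Clue 4 places the beer drinker in house 1.
From clue 4, the person who likes apples must be in house 1.
By clue 7, the person who likes kiwis is in house 2.
House 4 drink: only lemonade fits.
That leaves Dane as the nationality for house 1.
From clue 5, the Swede must be in house 2.
The only nationality still possible for house 3 is Australian.
By clue 1, the water drinker is in house 3.
The person who likes grapes is in house 4 (clue 2).
That leaves soda as the drink for house 2.
So house 3 gets plums for favorite fruit.
So: house 1 = beer/Dane/apples, house 2 = soda/Swede/kiwis, house 3 = water/Australian/plums, house 4 = lemonade/Japanese/grapes.

3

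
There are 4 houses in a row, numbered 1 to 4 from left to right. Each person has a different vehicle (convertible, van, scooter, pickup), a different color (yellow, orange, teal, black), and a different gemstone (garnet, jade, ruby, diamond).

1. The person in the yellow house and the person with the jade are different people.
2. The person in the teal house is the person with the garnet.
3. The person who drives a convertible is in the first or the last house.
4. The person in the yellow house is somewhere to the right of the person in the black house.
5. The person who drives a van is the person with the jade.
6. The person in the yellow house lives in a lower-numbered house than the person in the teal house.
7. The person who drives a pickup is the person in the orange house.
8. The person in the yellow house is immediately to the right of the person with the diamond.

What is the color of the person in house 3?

The person who drives a convertible is narrowed to house 1 or 4; consider each.
Placing it in house 1 leads to a contradiction, so it's in house 4.
House 4's color must be teal (nothing else left).
Clue 2: the person with the garnet is in house 4.
The person in the black house is narrowed to house 1 or 2; consider each.
Placing it in house 2 leads to a contradiction, so it's in house 1.
The person who drives a pickup is narrowed to house 2 or 3; consider each.
Placing it in house 3 leads to a contradiction, so it's in house 2.
Clue 7 places the person in the orange house in house 2.
That leaves yellow as the color for house 3.
Clue 5: the person who drives a van is in house 1.
By clue 5, the person with the jade is in house 1.
By clue 8, the person with the diamond is in house 2.
That leaves scooter as the vehicle for house 3.
The only gemstone still possible for house 3 is ruby.
So: house 1 = van/black/jade, house 2 = pickup/orange/diamond, house 3 = scooter/yellow/ruby, house 4 = convertible/teal/garnet.

yellow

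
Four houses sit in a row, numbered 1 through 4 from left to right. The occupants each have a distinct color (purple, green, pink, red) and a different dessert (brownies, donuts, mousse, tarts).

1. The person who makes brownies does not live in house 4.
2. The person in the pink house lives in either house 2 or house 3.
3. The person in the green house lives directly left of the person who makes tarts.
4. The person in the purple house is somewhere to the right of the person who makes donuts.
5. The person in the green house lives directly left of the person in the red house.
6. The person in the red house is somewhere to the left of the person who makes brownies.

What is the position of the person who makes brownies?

3

Clue 6: the person in the red house is in house 2.
By clue 6, the person who makes brownies is in house 3.
House 1 color: only green fits.
House 4 color: only purple fits.
From clue 3, the person who makes tarts must be in house 2.
That leaves pink as the color for house 3.
House 4 dessert: only mousse fits.
House 1's dessert must be donuts (nothing else left).
So: house 1 = green/donuts, house 2 = red/tarts, house 3 = pink/brownies, house 4 = purple/mousse.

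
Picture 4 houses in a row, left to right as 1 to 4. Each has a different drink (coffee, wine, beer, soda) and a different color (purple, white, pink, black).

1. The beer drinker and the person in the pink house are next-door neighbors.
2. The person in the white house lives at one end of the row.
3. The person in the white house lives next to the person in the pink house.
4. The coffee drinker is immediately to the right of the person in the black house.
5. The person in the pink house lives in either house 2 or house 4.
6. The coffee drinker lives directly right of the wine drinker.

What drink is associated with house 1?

beer

Clue 5: the person in the pink house is in house 2.
Clue 3: the person in the white house is in house 1.
So house 3 gets black for color.
House 4 color: only purple fits.
By clue 4, the coffee drinker is in house 4.
Clue 6 places the wine drinker in house 3.
The only drink still possible for house 1 is beer.
So house 2 gets soda for drink.
So: house 1 = beer/white, house 2 = soda/pink, house 3 = wine/black, house 4 = coffee/purple.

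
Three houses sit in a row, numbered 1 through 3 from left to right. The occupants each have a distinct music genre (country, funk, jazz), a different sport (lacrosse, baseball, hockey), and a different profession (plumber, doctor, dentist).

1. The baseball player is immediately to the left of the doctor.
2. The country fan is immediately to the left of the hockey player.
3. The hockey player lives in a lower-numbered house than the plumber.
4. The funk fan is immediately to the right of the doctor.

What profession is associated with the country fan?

dentist

Clue 3 places the hockey player in house 2.
From clue 3, the plumber must be in house 3.
The funk fan is in house 3 (clue 4).
By clue 4, the doctor is in house 2.
That leaves lacrosse as the sport for house 3.
House 1's profession must be dentist (nothing else left).
Clue 2: the country fan is in house 1.
The only music genre still possible for house 2 is jazz.
So house 1 gets baseball for sport.
So: house 1 = country/baseball/dentist, house 2 = jazz/hockey/doctor, house 3 = funk/lacrosse/plumber.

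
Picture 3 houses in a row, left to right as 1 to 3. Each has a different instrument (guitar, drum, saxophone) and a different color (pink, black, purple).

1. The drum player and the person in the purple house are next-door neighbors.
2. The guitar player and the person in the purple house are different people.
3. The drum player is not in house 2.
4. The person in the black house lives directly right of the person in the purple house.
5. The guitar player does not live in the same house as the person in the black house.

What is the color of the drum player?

Clue 1: the person in the purple house is in house 2.
The person in the black house is in house 3 (clue 4).
From clue 5, the guitar player must be in house 1.
House 2's instrument must be saxophone (nothing else left).
House 3's instrument must be drum (nothing else left).
That leaves pink as the color for house 1.
So: house 1 = guitar/pink, house 2 = saxophone/purple, house 3 = drum/black.

black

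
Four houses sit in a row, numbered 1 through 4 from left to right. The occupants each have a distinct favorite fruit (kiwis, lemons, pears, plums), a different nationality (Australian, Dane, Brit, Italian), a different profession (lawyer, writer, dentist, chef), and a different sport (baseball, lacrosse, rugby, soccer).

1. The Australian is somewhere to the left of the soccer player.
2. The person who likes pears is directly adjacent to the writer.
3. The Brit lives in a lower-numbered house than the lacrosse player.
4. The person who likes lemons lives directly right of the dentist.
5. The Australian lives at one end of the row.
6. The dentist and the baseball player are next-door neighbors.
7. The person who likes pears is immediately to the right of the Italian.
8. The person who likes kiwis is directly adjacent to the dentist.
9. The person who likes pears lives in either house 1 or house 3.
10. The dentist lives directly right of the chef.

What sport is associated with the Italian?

Clue 5: the Australian is in house 1.
By clue 9, the person who likes pears is in house 3.
The only nationality still possible for house 4 is Dane.
The person who likes lemons is in house 4 (clue 4).
Clue 4 places the dentist in house 3.
Clue 7: the Italian is in house 2.
Clue 10: the chef is in house 2.
So house 1 gets plums for favorite fruit.
House 2's favorite fruit must be kiwis (nothing else left).
That leaves Brit as the nationality for house 3.
House 1 profession: only lawyer fits.
House 4 profession: only writer fits.
So house 1 gets rugby for sport.
The lacrosse player is in house 4 (clue 3).
House 3's sport must be soccer (nothing else left).
House 2 sport: only baseball fits.
So: house 1 = plums/Australian/lawyer/rugby, house 2 = kiwis/Italian/chef/baseball, house 3 = pears/Brit/dentist/soccer, house 4 = lemons/Dane/writer/lacrosse.

baseball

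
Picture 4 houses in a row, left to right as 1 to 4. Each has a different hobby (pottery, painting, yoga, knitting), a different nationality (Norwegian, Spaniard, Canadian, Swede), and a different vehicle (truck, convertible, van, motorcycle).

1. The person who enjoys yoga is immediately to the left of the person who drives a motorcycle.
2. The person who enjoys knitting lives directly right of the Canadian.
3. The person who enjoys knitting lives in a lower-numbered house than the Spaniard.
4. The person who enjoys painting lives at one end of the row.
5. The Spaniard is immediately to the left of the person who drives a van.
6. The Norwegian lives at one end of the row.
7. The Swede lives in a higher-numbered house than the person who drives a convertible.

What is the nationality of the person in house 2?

Swede

By clue 5, the Spaniard is in house 3.
From clue 5, the person who drives a van must be in house 4.
By clue 3, the person who enjoys knitting is in house 2.
House 3 hobby: only pottery fits.
House 4's hobby must be painting (nothing else left).
Clue 1: the person who drives a motorcycle is in house 2.
By clue 2, the Canadian is in house 1.
That leaves yoga as the hobby for house 1.
That leaves Swede as the nationality for house 2.
The only nationality still possible for house 4 is Norwegian.
From clue 7, the person who drives a convertible must be in house 1.
House 3's vehicle must be truck (nothing else left).
So: house 1 = yoga/Canadian/convertible, house 2 = knitting/Swede/motorcycle, house 3 = pottery/Spaniard/truck, house 4 = painting/Norwegian/van.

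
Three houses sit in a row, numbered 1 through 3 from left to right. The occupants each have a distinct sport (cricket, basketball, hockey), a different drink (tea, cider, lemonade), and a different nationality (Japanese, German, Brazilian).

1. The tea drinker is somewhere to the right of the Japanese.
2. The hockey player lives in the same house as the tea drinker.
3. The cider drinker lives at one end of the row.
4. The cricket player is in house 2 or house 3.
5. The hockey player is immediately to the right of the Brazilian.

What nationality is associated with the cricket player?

House 1's sport must be basketball (nothing else left).
House 3's nationality must be German (nothing else left).
The cricket player is narrowed to house 2 or 3; consider each.
Placing it in house 3 leads to a contradiction, so it's in house 2.
So house 3 gets hockey for sport.
Clue 2 places the tea drinker in house 3.
Clue 5: the Brazilian is in house 2.
House 1's drink must be cider (nothing else left).
House 2's drink must be lemonade (nothing else left).
The only nationality still possible for house 1 is Japanese.
So: house 1 = basketball/cider/Japanese, house 2 = cricket/lemonade/Brazilian, house 3 = hockey/tea/German.

Brazilian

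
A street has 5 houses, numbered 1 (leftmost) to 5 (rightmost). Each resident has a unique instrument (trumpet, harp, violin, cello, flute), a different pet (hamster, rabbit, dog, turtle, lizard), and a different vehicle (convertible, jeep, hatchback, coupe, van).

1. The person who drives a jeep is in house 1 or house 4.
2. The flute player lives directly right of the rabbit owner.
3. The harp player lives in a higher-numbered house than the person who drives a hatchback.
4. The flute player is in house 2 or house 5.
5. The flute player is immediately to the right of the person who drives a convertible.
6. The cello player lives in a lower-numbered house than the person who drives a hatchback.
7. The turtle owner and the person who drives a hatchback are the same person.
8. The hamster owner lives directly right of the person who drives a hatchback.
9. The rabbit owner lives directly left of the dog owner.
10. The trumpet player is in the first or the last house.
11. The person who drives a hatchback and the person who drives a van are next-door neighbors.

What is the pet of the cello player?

rabbit

The flute player is narrowed to house 2 or 5; consider each.
Placing it in house 5 leads to a contradiction, so it's in house 2.
By clue 2, the rabbit owner is in house 1.
From clue 5, the person who drives a convertible must be in house 1.
Clue 9 places the dog owner in house 2.
That leaves jeep as the vehicle for house 4.
From clue 6, the cello player must be in house 1.
The turtle owner is in house 3 (clue 7).
Clue 7 places the person who drives a hatchback in house 3.
The hamster owner is in house 4 (clue 8).
By clue 11, the person who drives a van is in house 2.
That leaves lizard as the pet for house 5.
House 5 vehicle: only coupe fits.
That leaves violin as the instrument for house 3.
The only instrument still possible for house 4 is harp.
House 5's instrument must be trumpet (nothing else left).
So: house 1 = cello/rabbit/convertible, house 2 = flute/dog/van, house 3 = violin/turtle/hatchback, house 4 = harp/hamster/jeep, house 5 = trumpet/lizard/coupe.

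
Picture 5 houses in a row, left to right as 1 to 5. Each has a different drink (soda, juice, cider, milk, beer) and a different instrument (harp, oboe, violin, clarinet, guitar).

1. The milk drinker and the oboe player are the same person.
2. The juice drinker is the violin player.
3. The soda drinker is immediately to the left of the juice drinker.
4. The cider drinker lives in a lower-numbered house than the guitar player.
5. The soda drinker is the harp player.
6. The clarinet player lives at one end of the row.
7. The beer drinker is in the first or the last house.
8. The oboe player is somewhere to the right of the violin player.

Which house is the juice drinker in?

3

The beer drinker is narrowed to house 1 or 5; consider each.
Placing it in house 1 leads to a contradiction, so it's in house 5.
The juice drinker is narrowed to house 2 or 3; consider each.
Placing it in house 2 leads to a contradiction, so it's in house 3.
By clue 2, the violin player is in house 3.
Clue 3: the soda drinker is in house 2.
By clue 5, the harp player is in house 2.
Clue 8: the oboe player is in house 4.
So house 1 gets cider for drink.
The only drink still possible for house 4 is milk.
That leaves clarinet as the instrument for house 1.
House 5's instrument must be guitar (nothing else left).
So: house 1 = cider/clarinet, house 2 = soda/harp, house 3 = juice/violin, house 4 = milk/oboe, house 5 = beer/guitar.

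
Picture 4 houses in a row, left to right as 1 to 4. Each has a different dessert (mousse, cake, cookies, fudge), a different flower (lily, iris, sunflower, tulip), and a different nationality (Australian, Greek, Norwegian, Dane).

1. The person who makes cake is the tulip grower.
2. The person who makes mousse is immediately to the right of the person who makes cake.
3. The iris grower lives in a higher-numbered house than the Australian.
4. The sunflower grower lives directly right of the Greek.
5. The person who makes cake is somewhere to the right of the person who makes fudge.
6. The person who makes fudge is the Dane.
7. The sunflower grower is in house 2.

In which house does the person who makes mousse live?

Clue 7 places the sunflower grower in house 2.
The only nationality still possible for house 4 is Norwegian.
Clue 1 places the person who makes cake in house 3.
From clue 1, the tulip grower must be in house 3.
The person who makes mousse is in house 4 (clue 2).
By clue 4, the Greek is in house 1.
House 1's flower must be lily (nothing else left).
So house 4 gets iris for flower.
House 2 nationality: only Dane fits.
House 3 nationality: only Australian fits.
The person who makes fudge is in house 2 (clue 6).
House 1's dessert must be cookies (nothing else left).
So: house 1 = cookies/lily/Greek, house 2 = fudge/sunflower/Dane, house 3 = cake/tulip/Australian, house 4 = mousse/iris/Norwegian.

4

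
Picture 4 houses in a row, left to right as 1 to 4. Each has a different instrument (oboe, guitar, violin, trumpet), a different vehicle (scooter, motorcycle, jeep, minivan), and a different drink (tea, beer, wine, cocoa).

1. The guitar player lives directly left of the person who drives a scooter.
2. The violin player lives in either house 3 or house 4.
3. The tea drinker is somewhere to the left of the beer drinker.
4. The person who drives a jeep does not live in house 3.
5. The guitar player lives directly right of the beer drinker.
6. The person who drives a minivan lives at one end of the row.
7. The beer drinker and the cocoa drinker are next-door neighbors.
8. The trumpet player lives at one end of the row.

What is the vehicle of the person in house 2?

jeep

From clue 5, the guitar player must be in house 3.
By clue 5, the beer drinker is in house 2.
House 1's instrument must be trumpet (nothing else left).
That leaves oboe as the instrument for house 2.
House 4 instrument: only violin fits.
So house 4 gets wine for drink.
Clue 1: the person who drives a scooter is in house 4.
By clue 3, the tea drinker is in house 1.
That leaves minivan as the vehicle for house 1.
House 3 vehicle: only motorcycle fits.
House 3's drink must be cocoa (nothing else left).
House 2's vehicle must be jeep (nothing else left).
So: house 1 = trumpet/minivan/tea, house 2 = oboe/jeep/beer, house 3 = guitar/motorcycle/cocoa, house 4 = violin/scooter/wine.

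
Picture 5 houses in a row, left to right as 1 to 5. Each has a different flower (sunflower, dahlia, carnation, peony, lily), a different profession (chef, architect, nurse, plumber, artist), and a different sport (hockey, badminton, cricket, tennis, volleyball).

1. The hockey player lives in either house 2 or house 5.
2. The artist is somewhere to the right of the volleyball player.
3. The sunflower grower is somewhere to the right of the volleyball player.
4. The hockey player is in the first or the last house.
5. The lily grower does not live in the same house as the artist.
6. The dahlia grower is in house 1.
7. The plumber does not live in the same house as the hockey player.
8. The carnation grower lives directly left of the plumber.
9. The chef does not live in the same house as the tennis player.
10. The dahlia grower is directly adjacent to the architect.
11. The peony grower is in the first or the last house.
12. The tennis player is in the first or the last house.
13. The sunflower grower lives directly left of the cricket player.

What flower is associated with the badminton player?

sunflower

From clue 4, the hockey player must be in house 5.
By clue 6, the dahlia grower is in house 1.
Clue 10 places the architect in house 2.
House 5 flower: only peony fits.
That leaves tennis as the sport for house 1.
From clue 13, the sunflower grower must be in house 3.
By clue 13, the cricket player is in house 4.
The only flower still possible for house 2 is carnation.
So house 4 gets lily for flower.
House 1's profession must be nurse (nothing else left).
From clue 3, the volleyball player must be in house 2.
The plumber is in house 3 (clue 8).
The only profession still possible for house 4 is chef.
House 5's profession must be artist (nothing else left).
So house 3 gets badminton for sport.
So: house 1 = dahlia/nurse/tennis, house 2 = carnation/architect/volleyball, house 3 = sunflower/plumber/badminton, house 4 = lily/chef/cricket, house 5 = peony/artist/hockey.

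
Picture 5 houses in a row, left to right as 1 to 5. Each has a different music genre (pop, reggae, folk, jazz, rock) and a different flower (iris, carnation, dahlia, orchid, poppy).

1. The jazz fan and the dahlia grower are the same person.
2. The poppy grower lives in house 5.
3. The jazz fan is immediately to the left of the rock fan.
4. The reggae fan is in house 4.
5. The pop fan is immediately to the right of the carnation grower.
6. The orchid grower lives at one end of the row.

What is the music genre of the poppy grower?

pop

The poppy grower is in house 5 (clue 2).
From clue 4, the reggae fan must be in house 4.
So house 1 gets orchid for flower.
By clue 1, the jazz fan is in house 2.
Clue 1: the dahlia grower is in house 2.
Clue 3 places the rock fan in house 3.
That leaves folk as the music genre for house 1.
House 5's music genre must be pop (nothing else left).
House 3's flower must be iris (nothing else left).
That leaves carnation as the flower for house 4.
So: house 1 = folk/orchid, house 2 = jazz/dahlia, house 3 = rock/iris, house 4 = reggae/carnation, house 5 = pop/poppy.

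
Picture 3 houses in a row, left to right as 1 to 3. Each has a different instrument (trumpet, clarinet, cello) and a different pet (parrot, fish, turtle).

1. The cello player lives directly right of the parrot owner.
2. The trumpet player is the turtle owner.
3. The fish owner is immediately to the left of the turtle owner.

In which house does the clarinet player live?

The only pet still possible for house 3 is turtle.
By clue 2, the trumpet player is in house 3.
By clue 3, the fish owner is in house 2.
That leaves clarinet as the instrument for house 1.
That leaves cello as the instrument for house 2.
House 1's pet must be parrot (nothing else left).
So: house 1 = clarinet/parrot, house 2 = cello/fish, house 3 = trumpet/turtle.

1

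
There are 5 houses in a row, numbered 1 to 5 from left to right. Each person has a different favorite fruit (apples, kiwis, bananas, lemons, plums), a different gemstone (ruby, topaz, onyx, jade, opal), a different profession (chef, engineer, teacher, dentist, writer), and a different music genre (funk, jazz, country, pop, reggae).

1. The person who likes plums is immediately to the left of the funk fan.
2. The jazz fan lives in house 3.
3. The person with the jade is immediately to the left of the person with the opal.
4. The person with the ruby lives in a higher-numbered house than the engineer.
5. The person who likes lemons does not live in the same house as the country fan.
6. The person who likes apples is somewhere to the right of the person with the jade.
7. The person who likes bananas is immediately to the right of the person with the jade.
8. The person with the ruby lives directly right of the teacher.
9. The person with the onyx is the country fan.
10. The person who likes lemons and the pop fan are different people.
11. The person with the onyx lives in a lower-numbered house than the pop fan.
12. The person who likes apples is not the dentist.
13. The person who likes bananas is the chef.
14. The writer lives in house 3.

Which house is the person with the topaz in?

3

Clue 2: the jazz fan is in house 3.
The writer is in house 3 (clue 14).
The person who likes bananas is narrowed to house 2 or 4 or 5; consider each.
Placing it in house 4 and house 5 leads to a contradiction, so it's in house 2.
Clue 7: the person with the jade is in house 1.
By clue 13, the chef is in house 2.
So house 5 gets dentist for profession.
The person with the opal is in house 2 (clue 3).
So house 3 gets topaz for gemstone.
House 4's gemstone must be onyx (nothing else left).
The only gemstone still possible for house 5 is ruby.
House 1's music genre must be reggae (nothing else left).
By clue 8, the teacher is in house 4.
Clue 9: the country fan is in house 4.
Clue 11 places the pop fan in house 5.
House 1 profession: only engineer fits.
House 2 music genre: only funk fits.
The person who likes plums is in house 1 (clue 1).
House 5's favorite fruit must be kiwis (nothing else left).
So house 3 gets lemons for favorite fruit.
So house 4 gets apples for favorite fruit.
So: house 1 = plums/jade/engineer/reggae, house 2 = bananas/opal/chef/funk, house 3 = lemons/topaz/writer/jazz, house 4 = apples/onyx/teacher/country, house 5 = kiwis/ruby/dentist/pop.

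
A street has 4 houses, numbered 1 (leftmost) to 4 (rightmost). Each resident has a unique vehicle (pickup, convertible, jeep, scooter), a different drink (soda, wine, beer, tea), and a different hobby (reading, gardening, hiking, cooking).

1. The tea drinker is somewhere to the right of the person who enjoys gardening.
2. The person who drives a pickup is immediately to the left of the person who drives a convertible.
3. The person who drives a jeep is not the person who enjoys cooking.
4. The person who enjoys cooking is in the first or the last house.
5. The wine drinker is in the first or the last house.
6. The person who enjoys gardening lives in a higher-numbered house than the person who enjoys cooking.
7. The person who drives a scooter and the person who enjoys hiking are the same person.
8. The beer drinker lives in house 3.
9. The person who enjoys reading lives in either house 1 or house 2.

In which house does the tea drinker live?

4

From clue 6, the person who enjoys cooking must be in house 1.
The beer drinker is in house 3 (clue 8).
So house 4 gets hiking for hobby.
The tea drinker is in house 4 (clue 1).
Clue 7: the person who drives a scooter is in house 4.
The only vehicle still possible for house 1 is pickup.
The only drink still possible for house 2 is soda.
So house 2 gets reading for hobby.
That leaves gardening as the hobby for house 3.
By clue 2, the person who drives a convertible is in house 2.
So house 3 gets jeep for vehicle.
That leaves wine as the drink for house 1.
So: house 1 = pickup/wine/cooking, house 2 = convertible/soda/reading, house 3 = jeep/beer/gardening, house 4 = scooter/tea/hiking.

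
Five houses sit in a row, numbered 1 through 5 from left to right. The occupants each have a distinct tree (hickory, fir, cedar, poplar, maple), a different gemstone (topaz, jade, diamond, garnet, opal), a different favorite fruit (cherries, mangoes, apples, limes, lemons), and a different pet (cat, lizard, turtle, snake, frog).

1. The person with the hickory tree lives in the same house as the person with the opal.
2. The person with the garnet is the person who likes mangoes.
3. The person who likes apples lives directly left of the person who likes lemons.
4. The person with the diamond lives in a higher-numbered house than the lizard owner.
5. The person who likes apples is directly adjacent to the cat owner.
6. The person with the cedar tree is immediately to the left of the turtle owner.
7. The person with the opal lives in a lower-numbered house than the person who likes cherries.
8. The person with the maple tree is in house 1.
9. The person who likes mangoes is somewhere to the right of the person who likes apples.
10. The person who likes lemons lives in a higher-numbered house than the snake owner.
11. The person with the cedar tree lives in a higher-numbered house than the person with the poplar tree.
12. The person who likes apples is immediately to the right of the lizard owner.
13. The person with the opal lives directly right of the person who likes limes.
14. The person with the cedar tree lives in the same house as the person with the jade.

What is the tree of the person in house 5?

fir

From clue 8, the person with the maple tree must be in house 1.
That leaves limes as the favorite fruit for house 1.
By clue 13, the person with the opal is in house 2.
That leaves fir as the tree for house 5.
House 1's gemstone must be topaz (nothing else left).
The only favorite fruit still possible for house 2 is apples.
From clue 1, the person with the hickory tree must be in house 2.
From clue 3, the person who likes lemons must be in house 3.
The lizard owner is in house 1 (clue 12).
House 3's tree must be poplar (nothing else left).
That leaves cedar as the tree for house 4.
House 2 pet: only snake fits.
From clue 6, the turtle owner must be in house 5.
From clue 14, the person with the jade must be in house 4.
That leaves diamond as the gemstone for house 3.
House 5 gemstone: only garnet fits.
House 3's pet must be cat (nothing else left).
House 4's pet must be frog (nothing else left).
The person who likes mangoes is in house 5 (clue 2).
The only favorite fruit still possible for house 4 is cherries.
So: house 1 = maple/topaz/limes/lizard, house 2 = hickory/opal/apples/snake, house 3 = poplar/diamond/lemons/cat, house 4 = cedar/jade/cherries/frog, house 5 = fir/garnet/mangoes/turtle.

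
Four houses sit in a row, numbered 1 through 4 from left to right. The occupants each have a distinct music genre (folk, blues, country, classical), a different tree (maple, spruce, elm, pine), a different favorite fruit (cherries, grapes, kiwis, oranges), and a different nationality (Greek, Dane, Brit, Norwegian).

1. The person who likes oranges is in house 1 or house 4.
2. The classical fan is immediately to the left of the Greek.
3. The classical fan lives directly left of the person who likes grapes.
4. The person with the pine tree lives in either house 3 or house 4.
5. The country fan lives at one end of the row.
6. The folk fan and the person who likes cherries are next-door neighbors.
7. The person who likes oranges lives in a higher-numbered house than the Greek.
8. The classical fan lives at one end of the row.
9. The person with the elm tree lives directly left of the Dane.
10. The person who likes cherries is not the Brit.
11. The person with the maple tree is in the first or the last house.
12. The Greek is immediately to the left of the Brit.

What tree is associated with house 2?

From clue 7, the person who likes oranges must be in house 4.
Clue 8 places the classical fan in house 1.
So house 1 gets Norwegian for nationality.
By clue 2, the Greek is in house 2.
From clue 3, the person who likes grapes must be in house 2.
By clue 12, the Brit is in house 3.
House 4's music genre must be country (nothing else left).
The only nationality still possible for house 4 is Dane.
From clue 6, the folk fan must be in house 2.
The person with the elm tree is in house 3 (clue 9).
From clue 10, the person who likes cherries must be in house 1.
House 3 music genre: only blues fits.
House 2's tree must be spruce (nothing else left).
House 4 tree: only pine fits.
The only favorite fruit still possible for house 3 is kiwis.
The only tree still possible for house 1 is maple.
So: house 1 = classical/maple/cherries/Norwegian, house 2 = folk/spruce/grapes/Greek, house 3 = blues/elm/kiwis/Brit, house 4 = country/pine/oranges/Dane.

spruce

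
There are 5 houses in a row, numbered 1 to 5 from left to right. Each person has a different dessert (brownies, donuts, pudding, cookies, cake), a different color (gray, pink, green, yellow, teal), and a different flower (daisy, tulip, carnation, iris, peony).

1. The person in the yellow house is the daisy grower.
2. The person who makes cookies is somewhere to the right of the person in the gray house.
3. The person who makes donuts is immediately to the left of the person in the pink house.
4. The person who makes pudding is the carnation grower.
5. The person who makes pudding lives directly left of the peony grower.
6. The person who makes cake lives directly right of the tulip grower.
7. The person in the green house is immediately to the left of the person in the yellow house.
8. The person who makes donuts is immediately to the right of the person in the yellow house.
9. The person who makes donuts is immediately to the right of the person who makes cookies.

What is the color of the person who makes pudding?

gray

The person who makes cookies is narrowed to house 2 or 3; consider each.
Placing it in house 2 leads to a contradiction, so it's in house 3.
The person who makes donuts is in house 4 (clue 9).
From clue 3, the person in the pink house must be in house 5.
Clue 8: the person in the yellow house is in house 3.
So house 4 gets teal for color.
The only flower still possible for house 5 is iris.
Clue 1: the daisy grower is in house 3.
Clue 7: the person in the green house is in house 2.
That leaves gray as the color for house 1.
The only flower still possible for house 2 is peony.
House 4 flower: only tulip fits.
By clue 4, the person who makes pudding is in house 1.
Clue 6: the person who makes cake is in house 5.
The only dessert still possible for house 2 is brownies.
That leaves carnation as the flower for house 1.
So: house 1 = pudding/gray/carnation, house 2 = brownies/green/peony, house 3 = cookies/yellow/daisy, house 4 = donuts/teal/tulip, house 5 = cake/pink/iris.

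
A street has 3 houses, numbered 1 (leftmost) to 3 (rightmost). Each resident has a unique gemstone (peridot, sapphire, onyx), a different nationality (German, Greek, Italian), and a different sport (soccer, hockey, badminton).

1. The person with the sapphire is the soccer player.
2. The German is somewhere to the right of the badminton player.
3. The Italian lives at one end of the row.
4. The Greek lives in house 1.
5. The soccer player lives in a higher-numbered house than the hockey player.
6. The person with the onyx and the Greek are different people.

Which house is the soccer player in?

3

Clue 4: the Greek is in house 1.
That leaves German as the nationality for house 2.
The only nationality still possible for house 3 is Italian.
So house 3 gets soccer for sport.
The person with the sapphire is in house 3 (clue 1).
By clue 2, the badminton player is in house 1.
House 1's gemstone must be peridot (nothing else left).
House 2 gemstone: only onyx fits.
That leaves hockey as the sport for house 2.
So: house 1 = peridot/Greek/badminton, house 2 = onyx/German/hockey, house 3 = sapphire/Italian/soccer.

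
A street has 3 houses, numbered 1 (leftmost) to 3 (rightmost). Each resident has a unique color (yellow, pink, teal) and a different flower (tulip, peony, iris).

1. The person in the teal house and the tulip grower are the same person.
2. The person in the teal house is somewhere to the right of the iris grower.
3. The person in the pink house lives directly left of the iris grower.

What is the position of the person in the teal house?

3

Clue 3: the person in the pink house is in house 1.
From clue 3, the iris grower must be in house 2.
From clue 1, the person in the teal house must be in house 3.
The tulip grower is in house 3 (clue 1).
House 2's color must be yellow (nothing else left).
That leaves peony as the flower for house 1.
So: house 1 = pink/peony, house 2 = yellow/iris, house 3 = teal/tulip.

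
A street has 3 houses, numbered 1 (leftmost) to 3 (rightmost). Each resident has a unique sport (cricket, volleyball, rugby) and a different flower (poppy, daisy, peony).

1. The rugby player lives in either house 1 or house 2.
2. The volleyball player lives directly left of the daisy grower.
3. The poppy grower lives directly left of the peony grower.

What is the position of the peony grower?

House 3's sport must be cricket (nothing else left).
House 1's flower must be poppy (nothing else left).
Clue 3: the peony grower is in house 2.
That leaves daisy as the flower for house 3.
Clue 2 places the volleyball player in house 2.
So house 1 gets rugby for sport.
So: house 1 = rugby/poppy, house 2 = volleyball/peony, house 3 = cricket/daisy.

2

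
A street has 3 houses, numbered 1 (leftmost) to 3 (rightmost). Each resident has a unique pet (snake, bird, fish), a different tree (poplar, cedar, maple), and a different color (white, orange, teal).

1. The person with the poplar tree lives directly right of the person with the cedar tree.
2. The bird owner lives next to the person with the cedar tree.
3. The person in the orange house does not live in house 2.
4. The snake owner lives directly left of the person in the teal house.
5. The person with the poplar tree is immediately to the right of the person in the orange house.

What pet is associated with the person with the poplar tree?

bird

From clue 5, the person with the poplar tree must be in house 2.
The person in the orange house is in house 1 (clue 5).
House 1's tree must be cedar (nothing else left).
House 3's tree must be maple (nothing else left).
By clue 2, the bird owner is in house 2.
So house 3 gets fish for pet.
By clue 4, the person in the teal house is in house 2.
So house 1 gets snake for pet.
House 3 color: only white fits.
So: house 1 = snake/cedar/orange, house 2 = bird/poplar/teal, house 3 = fish/maple/white.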